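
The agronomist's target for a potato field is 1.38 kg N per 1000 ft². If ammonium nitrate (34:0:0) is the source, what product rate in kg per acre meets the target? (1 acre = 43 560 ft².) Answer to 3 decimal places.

176.802 kg of product per acre

Product per 1000 ft² = 1.38 / 34% = 4.05882 kg.
Convert to per acre: 4.05882 × 43.56 = 176.8024 kg.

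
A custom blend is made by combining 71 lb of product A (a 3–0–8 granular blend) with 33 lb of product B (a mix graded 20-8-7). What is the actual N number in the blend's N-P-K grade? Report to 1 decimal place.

8.4% N

Total mass = 71 + 33 = 104 lb.
N mass = 3%×71 + 20%×33 = 8.73 lb.
% N = 8.73 / 104 = 8.39423%.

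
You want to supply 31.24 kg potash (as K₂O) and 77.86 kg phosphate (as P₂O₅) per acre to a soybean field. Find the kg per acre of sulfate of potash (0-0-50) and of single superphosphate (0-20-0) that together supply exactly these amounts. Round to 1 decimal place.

Let a = kg of sulfate of potash, b = kg of single superphosphate (per acre).
K₂O: 0.5·a + 0·b = 31.24
P₂O₅: 0·a + 0.2·b = 77.86
Solving simultaneously: a = 62.48, b = 389.3.

62.5 kg sulfate of potash, 389.3 kg single superphosphate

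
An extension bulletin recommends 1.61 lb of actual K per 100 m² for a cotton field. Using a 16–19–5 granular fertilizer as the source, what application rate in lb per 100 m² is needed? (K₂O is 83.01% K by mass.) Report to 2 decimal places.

38.79 lb of product per hundred sq m

As K₂O: 1.61 / 0.8301 = 1.93953 lb per 100 m².
Product per 100 m² = 1.93953 / 5% = 38.7905 lb.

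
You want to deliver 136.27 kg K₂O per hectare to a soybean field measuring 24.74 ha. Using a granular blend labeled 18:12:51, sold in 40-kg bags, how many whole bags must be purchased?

Product per hectare = 136.27 / 51% = 267.196 kg.
Total product = 267.196 × 24.74 = 6610.43 kg.
Bags = ⌈6610.43 / 40⌉ = 166.

166 bags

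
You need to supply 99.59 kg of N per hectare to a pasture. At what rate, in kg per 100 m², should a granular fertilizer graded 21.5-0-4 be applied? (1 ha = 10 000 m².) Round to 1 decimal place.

4.6 kg of product per hundred sq m

Product per hectare = 99.59 / 21.5% = 463.209 kg.
Convert to per 100 m²: 463.209 × 0.01 = 4.63209 kg.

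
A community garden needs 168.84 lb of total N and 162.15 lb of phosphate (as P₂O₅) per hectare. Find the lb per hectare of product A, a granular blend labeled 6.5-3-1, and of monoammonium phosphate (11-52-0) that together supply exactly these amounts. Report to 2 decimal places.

2293.78 lb product A, 179.49 lb monoammonium phosphate

With a, b = lb per hectare of product A and monoammonium phosphate:
N: 0.065·a + 0.11·b = 168.84
P₂O₅: 0.03·a + 0.52·b = 162.15
Eliminate a: (row1) − 0.065/0.03·(row2) → -1.01667·b = -182.485, so b = 179.493.
Back-substitute: a = (168.84 − 0.11·179.493) / 0.065 = 2293.7803.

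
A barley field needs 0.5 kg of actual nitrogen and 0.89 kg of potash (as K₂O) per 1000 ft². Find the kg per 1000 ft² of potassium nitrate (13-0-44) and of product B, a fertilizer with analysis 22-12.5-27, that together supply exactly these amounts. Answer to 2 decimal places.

0.99 kg potassium nitrate, 1.69 kg product B

Let a = kg of potassium nitrate, b = kg of product B (per 1000 ft²).
N: 0.13·a + 0.22·b = 0.5
K₂O: 0.44·a + 0.27·b = 0.89
Solving simultaneously: a = 0.985413, b = 1.69044.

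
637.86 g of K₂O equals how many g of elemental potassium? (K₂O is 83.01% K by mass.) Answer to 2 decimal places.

K = 637.86 × 0.8301 = 529.488 g.

529.49 g K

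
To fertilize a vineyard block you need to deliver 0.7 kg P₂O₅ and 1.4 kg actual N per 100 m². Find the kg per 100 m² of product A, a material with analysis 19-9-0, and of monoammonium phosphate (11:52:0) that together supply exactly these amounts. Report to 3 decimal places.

Let a = kg of product A, b = kg of monoammonium phosphate (per 100 m²).
P₂O₅: 0.09·a + 0.52·b = 0.7
N: 0.19·a + 0.11·b = 1.4
From row1: a = (0.7 − 0.52·b) / 0.09.
Into row2: 0.19·(0.7 − 0.52·b)/0.09 + 0.11·b = 1.4 → b = 0.0787402, a = 7.32283.

7.323 kg product A, 0.079 kg monoammonium phosphate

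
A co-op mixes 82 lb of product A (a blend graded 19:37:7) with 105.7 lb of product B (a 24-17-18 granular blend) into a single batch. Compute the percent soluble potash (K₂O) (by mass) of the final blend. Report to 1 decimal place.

13.2% K₂O

Total mass = 82 + 105.7 = 187.7 lb.
K₂O mass = 7%×82 + 18%×105.7 = 24.766 lb.
% K₂O = 24.766 / 187.7 = 13.1945%.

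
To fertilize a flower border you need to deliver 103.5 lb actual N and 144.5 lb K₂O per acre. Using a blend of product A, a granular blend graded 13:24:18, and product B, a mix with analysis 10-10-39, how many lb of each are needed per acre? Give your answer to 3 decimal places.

With a, b = lb per acre of product A and product B:
N: 0.13·a + 0.1·b = 103.5
K₂O: 0.18·a + 0.39·b = 144.5
From row1: a = (103.5 − 0.1·b) / 0.13.
Into row2: 0.18·(103.5 − 0.1·b)/0.13 + 0.39·b = 144.5 → b = 4.74006, a = 792.5076.

792.508 lb product A, 4.740 lb product B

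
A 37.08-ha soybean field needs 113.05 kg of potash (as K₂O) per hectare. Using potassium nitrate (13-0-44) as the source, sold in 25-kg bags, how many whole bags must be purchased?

Product per hectare = 113.05 / 44% = 256.932 kg.
Total product = 256.932 × 37.08 = 9527.03 kg.
Bags = ⌈9527.03 / 25⌉ = 382.

382 bags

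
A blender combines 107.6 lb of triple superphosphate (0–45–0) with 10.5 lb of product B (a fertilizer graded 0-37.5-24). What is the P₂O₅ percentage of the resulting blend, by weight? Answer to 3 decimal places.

Total mass = 107.6 + 10.5 = 118.1 lb.
P₂O₅ mass = 45%×107.6 + 37.5%×10.5 = 52.3575 lb.
% P₂O₅ = 52.3575 / 118.1 = 44.3332%.

44.333% P₂O₅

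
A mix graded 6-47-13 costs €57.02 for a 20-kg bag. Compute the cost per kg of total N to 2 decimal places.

€47.52 per kg N

N in bag = 20 × 6% = 1.2 kg.
Cost per kg N = €57.02 / 1.2 = €47.5167.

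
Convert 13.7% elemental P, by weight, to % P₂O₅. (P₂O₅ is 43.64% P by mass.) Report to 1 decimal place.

31.4% P₂O₅

%P₂O₅ = 13.7 / 0.4364 = 31.3932%.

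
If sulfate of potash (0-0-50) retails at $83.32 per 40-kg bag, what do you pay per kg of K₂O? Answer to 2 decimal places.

K₂O in bag = 40 × 50% = 20 kg.
Cost per kg K₂O = $83.32 / 20 = $4.1660.

$4.17 per kg K₂O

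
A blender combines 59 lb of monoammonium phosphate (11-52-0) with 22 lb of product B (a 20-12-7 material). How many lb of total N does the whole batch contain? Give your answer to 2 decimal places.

N mass = 11%×59 + 20%×22 = 10.89 lb.

10.89 lb N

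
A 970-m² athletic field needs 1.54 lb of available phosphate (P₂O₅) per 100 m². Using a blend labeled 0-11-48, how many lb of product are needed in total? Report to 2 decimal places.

Product per 100 m² = 1.54 / 11% = 14 lb.
Total product = 14 × 970 / 100 = 135.8 lb.

135.80 lb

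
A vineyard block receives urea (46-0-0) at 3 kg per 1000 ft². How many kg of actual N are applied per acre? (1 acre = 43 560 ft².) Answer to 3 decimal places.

60.113 kg N per acre

nitrogen per 1000 ft² = 3 × 46% = 1.38 kg.
Convert to per acre: 1.38 × 43.56 = 60.1128 kg.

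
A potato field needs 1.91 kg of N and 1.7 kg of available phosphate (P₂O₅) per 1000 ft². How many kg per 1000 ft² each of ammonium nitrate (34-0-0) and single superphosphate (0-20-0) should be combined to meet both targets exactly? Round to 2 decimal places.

5.62 kg ammonium nitrate, 8.50 kg single superphosphate

Let a = kg of ammonium nitrate, b = kg of single superphosphate (per 1000 ft²).
N: 0.34·a + 0·b = 1.91
P₂O₅: 0·a + 0.2·b = 1.7
Solving simultaneously: a = 5.61765, b = 8.5.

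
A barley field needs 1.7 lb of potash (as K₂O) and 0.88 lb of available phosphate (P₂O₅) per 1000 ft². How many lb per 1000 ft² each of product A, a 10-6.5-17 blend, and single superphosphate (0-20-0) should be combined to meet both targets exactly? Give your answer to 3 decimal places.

Let a = lb of product A, b = lb of single superphosphate (per 1000 ft²).
K₂O: 0.17·a + 0·b = 1.7
P₂O₅: 0.065·a + 0.2·b = 0.88
From row1: a = (1.7 − 0·b) / 0.17.
Into row2: 0.065·(1.7 − 0·b)/0.17 + 0.2·b = 0.88 → b = 1.15, a = 10.

10.000 lb product A, 1.150 lb single superphosphate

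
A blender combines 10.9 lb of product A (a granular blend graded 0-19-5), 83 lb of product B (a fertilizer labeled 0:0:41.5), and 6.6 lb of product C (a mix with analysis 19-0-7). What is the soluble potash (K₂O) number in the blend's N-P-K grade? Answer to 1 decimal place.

35.3% K₂O

Total mass = 10.9 + 83 + 6.6 = 100.5 lb.
K₂O mass = 5%×10.9 + 41.5%×83 + 7%×6.6 = 35.452 lb.
% K₂O = 35.452 / 100.5 = 35.2756%.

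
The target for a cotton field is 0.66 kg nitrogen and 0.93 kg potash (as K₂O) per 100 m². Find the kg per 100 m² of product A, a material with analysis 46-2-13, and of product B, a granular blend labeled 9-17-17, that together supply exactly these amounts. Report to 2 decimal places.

With a, b = kg per 100 m² of product A and product B:
N: 0.46·a + 0.09·b = 0.66
K₂O: 0.13·a + 0.17·b = 0.93
From row1: a = (0.66 − 0.09·b) / 0.46.
Into row2: 0.13·(0.66 − 0.09·b)/0.46 + 0.17·b = 0.93 → b = 5.14286, a = 0.428571.

0.43 kg product A, 5.14 kg product B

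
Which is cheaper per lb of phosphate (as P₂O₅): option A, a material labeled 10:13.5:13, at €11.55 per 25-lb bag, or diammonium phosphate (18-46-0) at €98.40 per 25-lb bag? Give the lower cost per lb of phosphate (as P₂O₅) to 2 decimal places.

€3.42 per lb P₂O₅ (option A)

option A: P₂O₅ per bag = 25 × 13.5% = 3.375 lb; cost = 11.55 / 3.375 = €3.4222/lb P₂O₅.
diammonium phosphate: P₂O₅ per bag = 25 × 46% = 11.5 lb; cost = 98.40 / 11.5 = €8.5565/lb P₂O₅.
option A is cheaper.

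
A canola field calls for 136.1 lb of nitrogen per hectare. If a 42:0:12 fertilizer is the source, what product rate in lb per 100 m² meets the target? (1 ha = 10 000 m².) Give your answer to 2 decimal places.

3.24 lb of product per hundred sq m

Product per hectare = 136.1 / 42% = 324.048 lb.
Convert to per 100 m²: 324.048 × 0.01 = 3.24048 lb.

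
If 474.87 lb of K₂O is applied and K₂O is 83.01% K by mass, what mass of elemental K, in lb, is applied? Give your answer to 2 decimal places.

394.19 lb K

K = 474.87 × 0.8301 = 394.1896 lb.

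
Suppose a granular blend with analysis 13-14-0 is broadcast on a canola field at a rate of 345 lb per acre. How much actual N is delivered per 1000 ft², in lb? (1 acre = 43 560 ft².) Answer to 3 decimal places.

nitrogen per acre = 345 × 13% = 44.85 lb.
Convert to per 1000 ft²: 44.85 × 0.0229568 = 1.02961 lb.

1.030 lb N per thousand sq ft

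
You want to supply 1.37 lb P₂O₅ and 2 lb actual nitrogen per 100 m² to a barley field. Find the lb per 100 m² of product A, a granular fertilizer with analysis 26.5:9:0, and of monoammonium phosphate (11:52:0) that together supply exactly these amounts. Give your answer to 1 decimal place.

7.0 lb product A, 1.4 lb monoammonium phosphate

Per-100 m² balance (a = product A, b = monoammonium phosphate):
P₂O₅: 0.09·a + 0.52·b = 1.37
N: 0.265·a + 0.11·b = 2
Solving simultaneously: a = 6.95309, b = 1.4312.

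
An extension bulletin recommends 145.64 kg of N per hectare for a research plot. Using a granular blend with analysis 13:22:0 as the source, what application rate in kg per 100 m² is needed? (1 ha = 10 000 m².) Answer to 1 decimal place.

11.2 kg of product per hundred sq m

Product per hectare = 145.64 / 13% = 1120.31 kg.
Convert to per 100 m²: 1120.31 × 0.01 = 11.2031 kg.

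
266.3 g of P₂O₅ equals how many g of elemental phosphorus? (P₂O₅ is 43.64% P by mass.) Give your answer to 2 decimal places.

116.21 g P

P = 266.3 × 0.4364 = 116.213 g.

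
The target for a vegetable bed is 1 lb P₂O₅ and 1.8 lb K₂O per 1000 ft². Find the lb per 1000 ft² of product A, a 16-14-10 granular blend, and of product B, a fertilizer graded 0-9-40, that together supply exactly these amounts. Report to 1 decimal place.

With a, b = lb per 1000 ft² of product A and product B:
P₂O₅: 0.14·a + 0.09·b = 1
K₂O: 0.1·a + 0.4·b = 1.8
Solving simultaneously: a = 5.06383, b = 3.23404.

5.1 lb product A, 3.2 lb product B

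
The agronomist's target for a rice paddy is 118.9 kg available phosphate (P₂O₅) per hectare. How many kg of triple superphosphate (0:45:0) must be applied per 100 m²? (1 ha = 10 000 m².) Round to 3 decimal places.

2.642 kg of product per hundred sq m

Product per hectare = 118.9 / 45% = 264.222 kg.
Convert to per 100 m²: 264.222 × 0.01 = 2.64222 kg.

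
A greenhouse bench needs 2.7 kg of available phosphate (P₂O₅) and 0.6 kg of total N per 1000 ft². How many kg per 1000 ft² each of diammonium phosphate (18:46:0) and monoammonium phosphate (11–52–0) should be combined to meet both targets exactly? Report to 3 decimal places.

0.349 kg diammonium phosphate, 4.884 kg monoammonium phosphate

Per-1000 ft² balance (a = diammonium phosphate, b = monoammonium phosphate):
P₂O₅: 0.46·a + 0.52·b = 2.7
N: 0.18·a + 0.11·b = 0.6
Solving simultaneously: a = 0.348837, b = 4.88372.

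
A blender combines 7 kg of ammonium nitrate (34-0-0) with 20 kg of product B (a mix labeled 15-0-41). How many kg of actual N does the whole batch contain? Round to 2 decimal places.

N mass = 34%×7 + 15%×20 = 5.38 kg.

5.38 kg N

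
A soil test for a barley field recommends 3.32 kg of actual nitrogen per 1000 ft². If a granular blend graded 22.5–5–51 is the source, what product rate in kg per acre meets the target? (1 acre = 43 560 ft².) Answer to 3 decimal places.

642.752 kg of product per acre

Product per 1000 ft² = 3.32 / 22.5% = 14.7556 kg.
Convert to per acre: 14.7556 × 43.56 = 642.752 kg.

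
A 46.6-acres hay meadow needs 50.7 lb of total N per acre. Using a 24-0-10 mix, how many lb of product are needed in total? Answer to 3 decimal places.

9844.250 lb

Product per acre = 50.7 / 24% = 211.25 lb.
Total product = 211.25 × 46.6 = 9844.25 lb.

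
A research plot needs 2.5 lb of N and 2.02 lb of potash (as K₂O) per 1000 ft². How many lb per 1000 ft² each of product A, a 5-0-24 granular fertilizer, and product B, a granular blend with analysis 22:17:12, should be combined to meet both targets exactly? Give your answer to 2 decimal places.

3.09 lb product A, 10.66 lb product B

With a, b = lb per 1000 ft² of product A and product B:
N: 0.05·a + 0.22·b = 2.5
K₂O: 0.24·a + 0.12·b = 2.02
From row1: a = (2.5 − 0.22·b) / 0.05.
Into row2: 0.24·(2.5 − 0.22·b)/0.05 + 0.12·b = 2.02 → b = 10.6624, a = 3.08547.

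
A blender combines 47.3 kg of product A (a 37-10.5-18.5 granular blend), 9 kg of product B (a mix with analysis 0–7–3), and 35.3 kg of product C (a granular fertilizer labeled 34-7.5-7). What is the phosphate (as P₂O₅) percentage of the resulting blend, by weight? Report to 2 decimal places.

Total mass = 47.3 + 9 + 35.3 = 91.6 kg.
P₂O₅ mass = 10.5%×47.3 + 7%×9 + 7.5%×35.3 = 8.244 kg.
% P₂O₅ = 8.244 / 91.6 = 9%.

9.00% P₂O₅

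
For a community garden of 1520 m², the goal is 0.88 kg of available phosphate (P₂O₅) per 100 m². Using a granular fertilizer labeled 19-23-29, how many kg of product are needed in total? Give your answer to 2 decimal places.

Product per 100 m² = 0.88 / 23% = 3.82609 kg.
Total product = 3.82609 × 1520 / 100 = 58.1565 kg.

58.16 kg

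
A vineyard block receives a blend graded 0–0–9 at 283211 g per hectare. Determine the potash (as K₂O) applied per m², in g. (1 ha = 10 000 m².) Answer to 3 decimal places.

2.549 g K₂O per sq m

K₂O per hectare = 283211 × 9% = 25489 g.
Convert to per m²: 25489 × 0.0001 = 2.5489 g.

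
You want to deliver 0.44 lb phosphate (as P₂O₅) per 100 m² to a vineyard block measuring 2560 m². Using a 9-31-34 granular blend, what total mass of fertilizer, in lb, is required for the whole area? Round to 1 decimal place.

Product per 100 m² = 0.44 / 31% = 1.41935 lb.
Total product = 1.41935 × 2560 / 100 = 36.3355 lb.

36.3 lb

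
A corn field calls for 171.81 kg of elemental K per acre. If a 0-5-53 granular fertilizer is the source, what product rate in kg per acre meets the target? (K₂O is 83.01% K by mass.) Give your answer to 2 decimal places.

390.52 kg of product per acre

As K₂O: 171.81 / 0.8301 = 206.975 kg per acre.
Product per acre = 206.975 / 53% = 390.519 kg.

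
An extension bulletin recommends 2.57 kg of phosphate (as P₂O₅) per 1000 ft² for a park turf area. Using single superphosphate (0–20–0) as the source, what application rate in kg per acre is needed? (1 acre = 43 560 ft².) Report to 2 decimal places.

559.75 kg of product per acre

Product per 1000 ft² = 2.57 / 20% = 12.85 kg.
Convert to per acre: 12.85 × 43.56 = 559.746 kg.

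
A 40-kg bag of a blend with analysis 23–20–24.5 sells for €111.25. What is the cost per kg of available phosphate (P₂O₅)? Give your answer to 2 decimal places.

€13.91 per kg P₂O₅

P₂O₅ in bag = 40 × 20% = 8 kg.
Cost per kg P₂O₅ = €111.25 / 8 = €13.9062.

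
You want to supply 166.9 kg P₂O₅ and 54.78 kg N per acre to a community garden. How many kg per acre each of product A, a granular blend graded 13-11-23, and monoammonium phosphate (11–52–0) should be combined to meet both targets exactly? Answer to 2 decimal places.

Per-acre balance (a = product A, b = monoammonium phosphate):
P₂O₅: 0.11·a + 0.52·b = 166.9
N: 0.13·a + 0.11·b = 54.78
Solving simultaneously: a = 182.461, b = 282.364.

182.46 kg product A, 282.36 kg monoammonium phosphate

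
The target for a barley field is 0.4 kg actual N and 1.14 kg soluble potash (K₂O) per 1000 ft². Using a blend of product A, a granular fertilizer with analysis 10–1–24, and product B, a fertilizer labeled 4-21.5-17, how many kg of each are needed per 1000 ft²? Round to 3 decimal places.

3.027 kg product A, 2.432 kg product B

With a, b = kg per 1000 ft² of product A and product B:
N: 0.1·a + 0.04·b = 0.4
K₂O: 0.24·a + 0.17·b = 1.14
Solving simultaneously: a = 3.02703, b = 2.43243.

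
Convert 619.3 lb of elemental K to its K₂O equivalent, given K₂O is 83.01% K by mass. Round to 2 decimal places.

746.05 lb K₂O

K₂O = 619.3 / 0.8301 = 746.0547 lb.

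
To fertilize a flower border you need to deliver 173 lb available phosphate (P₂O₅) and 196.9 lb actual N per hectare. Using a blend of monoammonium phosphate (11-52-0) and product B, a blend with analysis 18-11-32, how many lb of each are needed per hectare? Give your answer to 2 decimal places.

116.33 lb monoammonium phosphate, 1022.80 lb product B

Let a = lb of monoammonium phosphate, b = lb of product B (per hectare).
P₂O₅: 0.52·a + 0.11·b = 173
N: 0.11·a + 0.18·b = 196.9
Solving simultaneously: a = 116.331, b = 1022.798.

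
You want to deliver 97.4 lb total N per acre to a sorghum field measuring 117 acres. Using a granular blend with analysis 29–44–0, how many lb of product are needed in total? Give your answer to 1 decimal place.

39295.9 lb

Product per acre = 97.4 / 29% = 335.862 lb.
Total product = 335.862 × 117 = 39295.86 lb.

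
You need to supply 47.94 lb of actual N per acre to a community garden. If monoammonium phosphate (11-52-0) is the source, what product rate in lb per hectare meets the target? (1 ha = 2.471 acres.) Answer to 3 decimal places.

Product per acre = 47.94 / 11% = 435.818 lb.
Convert to per hectare: 435.818 × 2.471 = 1076.9067 lb.

1076.907 lb of product per hectare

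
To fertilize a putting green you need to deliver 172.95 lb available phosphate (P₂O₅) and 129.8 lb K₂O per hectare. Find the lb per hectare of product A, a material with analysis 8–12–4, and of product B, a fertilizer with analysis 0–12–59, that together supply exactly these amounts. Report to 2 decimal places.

With a, b = lb per hectare of product A and product B:
P₂O₅: 0.12·a + 0.12·b = 172.95
K₂O: 0.04·a + 0.59·b = 129.8
Eliminate a: (row1) − 0.12/0.04·(row2) → -1.65·b = -216.45, so b = 131.182.
Back-substitute: a = (172.95 − 0.12·131.182) / 0.12 = 1310.068.

1310.07 lb product A, 131.18 lb product B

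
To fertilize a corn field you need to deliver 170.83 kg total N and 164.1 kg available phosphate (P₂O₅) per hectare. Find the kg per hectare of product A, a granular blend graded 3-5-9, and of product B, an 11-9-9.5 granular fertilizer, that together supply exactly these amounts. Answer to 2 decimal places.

955.82 kg product A, 1292.32 kg product B

Per-hectare balance (a = product A, b = product B):
N: 0.03·a + 0.11·b = 170.83
P₂O₅: 0.05·a + 0.09·b = 164.1
Eliminate b: (row1) − 0.11/0.09·(row2) → -0.0311111·a = -29.7367, so a = 955.821.
Then b = (164.1 − 0.05·955.821) / 0.09 = 1292.321.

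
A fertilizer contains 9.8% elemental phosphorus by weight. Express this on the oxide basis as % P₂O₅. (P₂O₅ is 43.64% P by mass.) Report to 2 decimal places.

22.46% P₂O₅

%P₂O₅ = 9.8 / 0.4364 = 22.4565%.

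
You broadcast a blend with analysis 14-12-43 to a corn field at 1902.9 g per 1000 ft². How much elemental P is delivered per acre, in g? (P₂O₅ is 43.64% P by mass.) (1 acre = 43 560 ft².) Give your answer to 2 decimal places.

4340.80 g P per acre

P₂O₅ per 1000 ft² = 1902.9 × 12% = 228.348 g.
Elemental P = 228.348 × 0.4364 = 99.6511 g per 1000 ft².
Convert to per acre: 99.6511 × 43.56 = 4340.8005 g.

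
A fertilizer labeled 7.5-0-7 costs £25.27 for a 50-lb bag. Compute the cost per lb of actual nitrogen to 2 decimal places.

£6.74 per lb N

N in bag = 50 × 7.5% = 3.75 lb.
Cost per lb N = £25.27 / 3.75 = £6.7387.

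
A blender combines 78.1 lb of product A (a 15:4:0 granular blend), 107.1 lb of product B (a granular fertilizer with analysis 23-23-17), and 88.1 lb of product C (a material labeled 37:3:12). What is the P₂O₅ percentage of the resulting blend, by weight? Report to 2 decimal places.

Total mass = 78.1 + 107.1 + 88.1 = 273.3 lb.
P₂O₅ mass = 4%×78.1 + 23%×107.1 + 3%×88.1 = 30.4 lb.
% P₂O₅ = 30.4 / 273.3 = 11.1233%.

11.12% P₂O₅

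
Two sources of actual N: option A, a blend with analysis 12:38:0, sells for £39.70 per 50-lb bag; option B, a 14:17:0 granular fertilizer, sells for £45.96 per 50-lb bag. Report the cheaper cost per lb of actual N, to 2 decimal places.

option A: N per bag = 50 × 12% = 6 lb; cost = 39.70 / 6 = £6.6167/lb N.
option B: N per bag = 50 × 14% = 7 lb; cost = 45.96 / 7 = £6.5657/lb N.
option B is cheaper.

£6.57 per lb N (option B)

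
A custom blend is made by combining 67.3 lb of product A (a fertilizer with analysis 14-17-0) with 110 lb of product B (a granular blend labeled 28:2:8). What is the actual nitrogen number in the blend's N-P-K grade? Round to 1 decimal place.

Total mass = 67.3 + 110 = 177.3 lb.
N mass = 14%×67.3 + 28%×110 = 40.222 lb.
% N = 40.222 / 177.3 = 22.6858%.

22.7% N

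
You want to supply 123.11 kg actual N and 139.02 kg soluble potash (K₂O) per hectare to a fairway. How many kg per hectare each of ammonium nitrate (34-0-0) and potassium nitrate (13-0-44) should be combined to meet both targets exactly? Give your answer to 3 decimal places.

241.282 kg ammonium nitrate, 315.955 kg potassium nitrate

With a, b = kg per hectare of ammonium nitrate and potassium nitrate:
N: 0.34·a + 0.13·b = 123.11
K₂O: 0·a + 0.44·b = 139.02
Solving simultaneously: a = 241.2821, b = 315.9545.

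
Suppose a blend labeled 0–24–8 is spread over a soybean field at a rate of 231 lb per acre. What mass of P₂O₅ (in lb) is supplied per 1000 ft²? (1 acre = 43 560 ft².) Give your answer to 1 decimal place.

1.3 lb P₂O₅ per thousand sq ft

P₂O₅ per acre = 231 × 24% = 55.44 lb.
Convert to per 1000 ft²: 55.44 × 0.0229568 = 1.27273 lb.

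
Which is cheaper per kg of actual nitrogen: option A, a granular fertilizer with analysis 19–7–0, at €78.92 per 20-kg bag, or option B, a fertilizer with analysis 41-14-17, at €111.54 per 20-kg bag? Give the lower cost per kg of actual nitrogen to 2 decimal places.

option A: N per bag = 20 × 19% = 3.8 kg; cost = 78.92 / 3.8 = €20.7684/kg N.
option B: N per bag = 20 × 41% = 8.2 kg; cost = 111.54 / 8.2 = €13.6024/kg N.
option B is cheaper.

€13.60 per kg N (option B)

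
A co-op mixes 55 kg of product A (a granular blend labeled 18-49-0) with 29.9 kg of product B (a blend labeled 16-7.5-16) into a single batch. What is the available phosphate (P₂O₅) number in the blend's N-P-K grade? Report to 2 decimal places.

34.38% P₂O₅

Total mass = 55 + 29.9 = 84.9 kg.
P₂O₅ mass = 49%×55 + 7.5%×29.9 = 29.1925 kg.
% P₂O₅ = 29.1925 / 84.9 = 34.3846%.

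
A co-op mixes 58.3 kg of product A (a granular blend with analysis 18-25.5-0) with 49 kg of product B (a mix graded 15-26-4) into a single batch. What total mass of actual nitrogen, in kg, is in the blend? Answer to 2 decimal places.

N mass = 18%×58.3 + 15%×49 = 17.844 kg.

17.84 kg N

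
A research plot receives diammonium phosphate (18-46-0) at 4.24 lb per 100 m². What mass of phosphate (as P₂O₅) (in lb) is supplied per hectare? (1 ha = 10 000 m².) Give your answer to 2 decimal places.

195.04 lb P₂O₅ per hectare

P₂O₅ per 100 m² = 4.24 × 46% = 1.9504 lb.
Convert to per hectare: 1.9504 × 100 = 195.04 lb.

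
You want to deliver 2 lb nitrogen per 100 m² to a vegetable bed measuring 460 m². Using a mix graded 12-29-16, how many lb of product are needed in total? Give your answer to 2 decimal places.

Product per 100 m² = 2 / 12% = 16.6667 lb.
Total product = 16.6667 × 460 / 100 = 76.6667 lb.

76.67 lb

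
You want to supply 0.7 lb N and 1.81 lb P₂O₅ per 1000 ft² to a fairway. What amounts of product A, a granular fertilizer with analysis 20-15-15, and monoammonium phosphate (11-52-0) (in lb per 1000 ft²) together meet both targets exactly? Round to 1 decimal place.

1.9 lb product A, 2.9 lb monoammonium phosphate

Per-1000 ft² balance (a = product A, b = monoammonium phosphate):
N: 0.2·a + 0.11·b = 0.7
P₂O₅: 0.15·a + 0.52·b = 1.81
Eliminate b: (row1) − 0.11/0.52·(row2) → 0.168269·a = 0.317115, so a = 1.88457.
Then b = (1.81 − 0.15·1.88457) / 0.52 = 2.93714.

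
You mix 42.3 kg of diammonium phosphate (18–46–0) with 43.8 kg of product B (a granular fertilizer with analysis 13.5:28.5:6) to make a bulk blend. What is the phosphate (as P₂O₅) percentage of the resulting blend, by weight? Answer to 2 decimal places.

37.10% P₂O₅

Total mass = 42.3 + 43.8 = 86.1 kg.
P₂O₅ mass = 46%×42.3 + 28.5%×43.8 = 31.941 kg.
% P₂O₅ = 31.941 / 86.1 = 37.0976%.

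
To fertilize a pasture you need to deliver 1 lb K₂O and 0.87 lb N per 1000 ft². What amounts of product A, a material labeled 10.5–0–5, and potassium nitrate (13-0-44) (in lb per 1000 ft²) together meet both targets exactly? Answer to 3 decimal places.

Per-1000 ft² balance (a = product A, b = potassium nitrate):
K₂O: 0.05·a + 0.44·b = 1
N: 0.105·a + 0.13·b = 0.87
Solving simultaneously: a = 6.36776, b = 1.54912.

6.368 lb product A, 1.549 lb potassium nitrate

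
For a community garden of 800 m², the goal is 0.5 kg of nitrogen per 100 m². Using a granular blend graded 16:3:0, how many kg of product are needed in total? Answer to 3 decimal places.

25.000 kg

Product per 100 m² = 0.5 / 16% = 3.125 kg.
Total product = 3.125 × 800 / 100 = 25 kg.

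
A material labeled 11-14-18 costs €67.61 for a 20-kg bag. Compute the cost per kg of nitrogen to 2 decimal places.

€30.73 per kg N

N in bag = 20 × 11% = 2.2 kg.
Cost per kg N = €67.61 / 2.2 = €30.7318.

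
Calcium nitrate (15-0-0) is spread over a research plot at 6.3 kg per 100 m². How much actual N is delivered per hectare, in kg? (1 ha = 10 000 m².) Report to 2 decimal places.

nitrogen per 100 m² = 6.3 × 15% = 0.945 kg.
Convert to per hectare: 0.945 × 100 = 94.5 kg.

94.50 kg N per hectare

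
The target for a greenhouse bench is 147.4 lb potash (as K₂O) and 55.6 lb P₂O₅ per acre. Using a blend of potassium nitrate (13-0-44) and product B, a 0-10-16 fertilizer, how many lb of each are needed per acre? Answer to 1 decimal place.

Per-acre balance (a = potassium nitrate, b = product B):
K₂O: 0.44·a + 0.16·b = 147.4
P₂O₅: 0·a + 0.1·b = 55.6
Solving simultaneously: a = 132.818, b = 556.

132.8 lb potassium nitrate, 556.0 lb product B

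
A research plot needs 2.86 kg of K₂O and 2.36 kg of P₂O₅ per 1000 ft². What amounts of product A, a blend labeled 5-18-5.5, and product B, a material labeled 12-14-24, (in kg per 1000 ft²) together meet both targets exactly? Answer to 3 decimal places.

With a, b = kg per 1000 ft² of product A and product B:
K₂O: 0.055·a + 0.24·b = 2.86
P₂O₅: 0.18·a + 0.14·b = 2.36
Eliminate a: (row1) − 0.055/0.18·(row2) → 0.197222·b = 2.13889, so b = 10.8451.
Back-substitute: a = (2.86 − 0.24·10.8451) / 0.055 = 4.67606.

4.676 kg product A, 10.845 kg product B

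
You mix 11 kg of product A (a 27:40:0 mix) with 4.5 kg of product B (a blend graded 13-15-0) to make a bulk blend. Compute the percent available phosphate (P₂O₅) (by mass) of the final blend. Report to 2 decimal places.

32.74% P₂O₅

Total mass = 11 + 4.5 = 15.5 kg.
P₂O₅ mass = 40%×11 + 15%×4.5 = 5.075 kg.
% P₂O₅ = 5.075 / 15.5 = 32.7419%.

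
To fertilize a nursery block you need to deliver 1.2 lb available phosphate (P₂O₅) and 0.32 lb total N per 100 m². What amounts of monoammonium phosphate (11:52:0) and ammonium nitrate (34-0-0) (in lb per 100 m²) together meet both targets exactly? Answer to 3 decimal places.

2.308 lb monoammonium phosphate, 0.195 lb ammonium nitrate

With a, b = lb per 100 m² of monoammonium phosphate and ammonium nitrate:
P₂O₅: 0.52·a + 0·b = 1.2
N: 0.11·a + 0.34·b = 0.32
Solving simultaneously: a = 2.30769, b = 0.19457.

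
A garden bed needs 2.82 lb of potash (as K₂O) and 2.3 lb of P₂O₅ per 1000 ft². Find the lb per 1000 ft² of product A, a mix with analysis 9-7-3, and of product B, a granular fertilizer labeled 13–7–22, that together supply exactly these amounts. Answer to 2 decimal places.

23.20 lb product A, 9.65 lb product B

Per-1000 ft² balance (a = product A, b = product B):
K₂O: 0.03·a + 0.22·b = 2.82
P₂O₅: 0.07·a + 0.07·b = 2.3
Eliminate a: (row1) − 0.03/0.07·(row2) → 0.19·b = 1.83429, so b = 9.65414.
Back-substitute: a = (2.82 − 0.22·9.65414) / 0.03 = 23.203.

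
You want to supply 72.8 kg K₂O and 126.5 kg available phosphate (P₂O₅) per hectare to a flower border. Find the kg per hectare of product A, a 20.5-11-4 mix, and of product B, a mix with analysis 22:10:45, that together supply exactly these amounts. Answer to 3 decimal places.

With a, b = kg per hectare of product A and product B:
K₂O: 0.04·a + 0.45·b = 72.8
P₂O₅: 0.11·a + 0.1·b = 126.5
Eliminate a: (row1) − 0.04/0.11·(row2) → 0.413636·b = 26.8, so b = 64.7912.
Back-substitute: a = (72.8 − 0.45·64.7912) / 0.04 = 1091.0989.

1091.099 kg product A, 64.791 kg product B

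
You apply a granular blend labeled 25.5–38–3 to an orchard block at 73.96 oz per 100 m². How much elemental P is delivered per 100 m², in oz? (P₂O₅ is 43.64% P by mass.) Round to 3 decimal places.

12.265 oz P per hundred sq m

P₂O₅ per 100 m² = 73.96 × 38% = 28.1048 oz.
Elemental P = 28.1048 × 0.4364 = 12.2649 oz per 100 m².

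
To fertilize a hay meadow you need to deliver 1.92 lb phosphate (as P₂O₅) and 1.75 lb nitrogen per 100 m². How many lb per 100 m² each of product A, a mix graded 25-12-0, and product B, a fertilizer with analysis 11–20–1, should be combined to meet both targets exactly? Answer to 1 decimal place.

Let a = lb of product A, b = lb of product B (per 100 m²).
P₂O₅: 0.12·a + 0.2·b = 1.92
N: 0.25·a + 0.11·b = 1.75
Solving simultaneously: a = 3.77174, b = 7.33696.

3.8 lb product A, 7.3 lb product B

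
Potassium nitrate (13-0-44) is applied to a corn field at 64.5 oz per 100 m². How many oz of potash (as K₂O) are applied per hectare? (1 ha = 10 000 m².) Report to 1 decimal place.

2838.0 oz K₂O per hectare

K₂O per 100 m² = 64.5 × 44% = 28.38 oz.
Convert to per hectare: 28.38 × 100 = 2838 oz.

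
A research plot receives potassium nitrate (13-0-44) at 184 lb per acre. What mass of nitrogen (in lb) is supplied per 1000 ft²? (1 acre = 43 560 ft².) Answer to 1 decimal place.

0.5 lb N per thousand sq ft

nitrogen per acre = 184 × 13% = 23.92 lb.
Convert to per 1000 ft²: 23.92 × 0.0229568 = 0.549128 lb.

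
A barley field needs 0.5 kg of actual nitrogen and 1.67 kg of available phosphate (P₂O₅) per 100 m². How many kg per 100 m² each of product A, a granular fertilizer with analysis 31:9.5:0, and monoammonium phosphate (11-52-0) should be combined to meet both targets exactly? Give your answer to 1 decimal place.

0.5 kg product A, 3.1 kg monoammonium phosphate

With a, b = kg per 100 m² of product A and monoammonium phosphate:
N: 0.31·a + 0.11·b = 0.5
P₂O₅: 0.095·a + 0.52·b = 1.67
From row1: a = (0.5 − 0.11·b) / 0.31.
Into row2: 0.095·(0.5 − 0.11·b)/0.31 + 0.52·b = 1.67 → b = 3.11907, a = 0.506136.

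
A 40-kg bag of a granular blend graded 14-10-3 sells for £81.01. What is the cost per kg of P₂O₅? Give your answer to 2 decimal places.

£20.25 per kg P₂O₅

P₂O₅ in bag = 40 × 10% = 4 kg.
Cost per kg P₂O₅ = £81.01 / 4 = £20.2525.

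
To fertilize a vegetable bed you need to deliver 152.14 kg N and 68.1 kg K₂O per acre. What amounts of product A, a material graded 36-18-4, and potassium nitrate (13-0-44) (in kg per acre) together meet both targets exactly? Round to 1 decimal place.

Let a = kg of product A, b = kg of potassium nitrate (per acre).
N: 0.36·a + 0.13·b = 152.14
K₂O: 0.04·a + 0.44·b = 68.1
Eliminate a: (row1) − 0.36/0.04·(row2) → -3.83·b = -460.76, so b = 120.303.
Back-substitute: a = (152.14 − 0.13·120.303) / 0.36 = 379.168.

379.2 kg product A, 120.3 kg potassium nitrate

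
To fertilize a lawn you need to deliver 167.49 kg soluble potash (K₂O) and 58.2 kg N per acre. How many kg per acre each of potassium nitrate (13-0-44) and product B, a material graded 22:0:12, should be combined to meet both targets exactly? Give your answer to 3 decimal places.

367.781 kg potassium nitrate, 47.220 kg product B

With a, b = kg per acre of potassium nitrate and product B:
K₂O: 0.44·a + 0.12·b = 167.49
N: 0.13·a + 0.22·b = 58.2
From row1: a = (167.49 − 0.12·b) / 0.44.
Into row2: 0.13·(167.49 − 0.12·b)/0.44 + 0.22·b = 58.2 → b = 47.2204, a = 367.7808.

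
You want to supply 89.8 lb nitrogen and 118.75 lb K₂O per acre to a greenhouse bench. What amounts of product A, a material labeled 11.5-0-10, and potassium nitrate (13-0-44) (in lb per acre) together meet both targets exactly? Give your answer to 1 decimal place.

640.3 lb product A, 124.4 lb potassium nitrate

With a, b = lb per acre of product A and potassium nitrate:
N: 0.115·a + 0.13·b = 89.8
K₂O: 0.1·a + 0.44·b = 118.75
From row1: a = (89.8 − 0.13·b) / 0.115.
Into row2: 0.1·(89.8 − 0.13·b)/0.115 + 0.44·b = 118.75 → b = 124.368, a = 640.279.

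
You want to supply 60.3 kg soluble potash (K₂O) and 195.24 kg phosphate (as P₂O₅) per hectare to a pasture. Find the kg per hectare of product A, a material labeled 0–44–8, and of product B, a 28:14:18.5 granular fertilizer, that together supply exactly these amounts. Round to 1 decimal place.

Let a = kg of product A, b = kg of product B (per hectare).
K₂O: 0.08·a + 0.185·b = 60.3
P₂O₅: 0.44·a + 0.14·b = 195.24
From row1: a = (60.3 − 0.185·b) / 0.08.
Into row2: 0.44·(60.3 − 0.185·b)/0.08 + 0.14·b = 195.24 → b = 155.453, a = 394.265.

394.3 kg product A, 155.5 kg product B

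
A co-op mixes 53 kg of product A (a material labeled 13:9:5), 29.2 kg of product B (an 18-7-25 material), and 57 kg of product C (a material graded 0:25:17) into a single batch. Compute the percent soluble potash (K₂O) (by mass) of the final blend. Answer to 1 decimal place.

14.1% K₂O

Total mass = 53 + 29.2 + 57 = 139.2 kg.
K₂O mass = 5%×53 + 25%×29.2 + 17%×57 = 19.64 kg.
% K₂O = 19.64 / 139.2 = 14.1092%.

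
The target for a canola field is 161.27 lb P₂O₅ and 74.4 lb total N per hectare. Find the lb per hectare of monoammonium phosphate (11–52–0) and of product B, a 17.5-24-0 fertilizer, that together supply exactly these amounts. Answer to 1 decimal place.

With a, b = lb per hectare of monoammonium phosphate and product B:
P₂O₅: 0.52·a + 0.24·b = 161.27
N: 0.11·a + 0.175·b = 74.4
Eliminate a: (row1) − 0.52/0.11·(row2) → -0.587273·b = -190.439, so b = 324.277.
Back-substitute: a = (161.27 − 0.24·324.277) / 0.52 = 160.468.

160.5 lb monoammonium phosphate, 324.3 lb product B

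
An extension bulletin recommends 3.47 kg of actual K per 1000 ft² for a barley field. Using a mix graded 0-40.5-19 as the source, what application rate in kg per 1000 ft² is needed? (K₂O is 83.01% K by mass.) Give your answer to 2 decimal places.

22.00 kg of product per thousand sq ft

As K₂O: 3.47 / 0.8301 = 4.18022 kg per 1000 ft².
Product per 1000 ft² = 4.18022 / 19% = 22.0012 kg.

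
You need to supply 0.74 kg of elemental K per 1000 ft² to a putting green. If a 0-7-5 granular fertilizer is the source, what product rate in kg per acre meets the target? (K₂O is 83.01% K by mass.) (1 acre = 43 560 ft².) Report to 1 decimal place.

776.6 kg of product per acre

As K₂O: 0.74 / 0.8301 = 0.891459 kg per 1000 ft².
Product per 1000 ft² = 0.891459 / 5% = 17.8292 kg.
Convert to per acre: 17.8292 × 43.56 = 776.639 kg.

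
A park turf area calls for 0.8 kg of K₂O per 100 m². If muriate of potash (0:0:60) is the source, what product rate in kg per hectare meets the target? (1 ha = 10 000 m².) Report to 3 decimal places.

Product per 100 m² = 0.8 / 60% = 1.33333 kg.
Convert to per hectare: 1.33333 × 100 = 133.3333 kg.

133.333 kg of product per hectare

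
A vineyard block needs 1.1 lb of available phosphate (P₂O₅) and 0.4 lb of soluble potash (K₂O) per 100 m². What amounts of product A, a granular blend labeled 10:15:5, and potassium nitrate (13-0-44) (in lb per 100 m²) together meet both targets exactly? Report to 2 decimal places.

Let a = lb of product A, b = lb of potassium nitrate (per 100 m²).
P₂O₅: 0.15·a + 0·b = 1.1
K₂O: 0.05·a + 0.44·b = 0.4
From row1: a = (1.1 − 0·b) / 0.15.
Into row2: 0.05·(1.1 − 0·b)/0.15 + 0.44·b = 0.4 → b = 0.0757576, a = 7.33333.

7.33 lb product A, 0.08 lb potassium nitrate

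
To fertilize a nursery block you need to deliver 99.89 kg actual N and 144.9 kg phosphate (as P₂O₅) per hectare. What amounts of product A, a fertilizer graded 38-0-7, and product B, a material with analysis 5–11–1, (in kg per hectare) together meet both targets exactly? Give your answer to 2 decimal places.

Per-hectare balance (a = product A, b = product B):
N: 0.38·a + 0.05·b = 99.89
P₂O₅: 0·a + 0.11·b = 144.9
Solving simultaneously: a = 89.5431, b = 1317.273.

89.54 kg product A, 1317.27 kg product B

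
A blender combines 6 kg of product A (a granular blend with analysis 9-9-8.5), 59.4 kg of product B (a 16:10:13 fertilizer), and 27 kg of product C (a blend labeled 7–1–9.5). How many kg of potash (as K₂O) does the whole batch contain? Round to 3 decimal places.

K₂O mass = 8.5%×6 + 13%×59.4 + 9.5%×27 = 10.797 kg.

10.797 kg K₂O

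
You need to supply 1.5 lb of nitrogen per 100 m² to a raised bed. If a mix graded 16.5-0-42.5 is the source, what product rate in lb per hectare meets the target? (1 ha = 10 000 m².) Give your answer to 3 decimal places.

909.091 lb of product per hectare

Product per 100 m² = 1.5 / 16.5% = 9.09091 lb.
Convert to per hectare: 9.09091 × 100 = 909.0909 lb.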